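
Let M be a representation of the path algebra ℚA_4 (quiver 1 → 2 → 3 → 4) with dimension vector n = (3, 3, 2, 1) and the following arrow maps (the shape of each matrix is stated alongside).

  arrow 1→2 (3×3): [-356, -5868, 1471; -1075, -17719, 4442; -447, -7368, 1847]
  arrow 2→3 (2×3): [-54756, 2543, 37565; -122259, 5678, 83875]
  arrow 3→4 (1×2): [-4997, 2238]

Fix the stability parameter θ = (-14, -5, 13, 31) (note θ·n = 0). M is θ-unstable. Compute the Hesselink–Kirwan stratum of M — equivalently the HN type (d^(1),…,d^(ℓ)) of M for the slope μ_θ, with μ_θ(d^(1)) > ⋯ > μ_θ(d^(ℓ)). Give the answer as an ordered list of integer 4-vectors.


Interval decomposition of M: I[1,2], I[1,3], I[1,4].
HN type (ℓ=4): μ^(1)=31; μ^(2)=13; μ^(3)=-5; μ^(4)=-14

((0, 0, 0, 1); (0, 0, 2, 0); (0, 3, 0, 0); (3, 0, 0, 0))


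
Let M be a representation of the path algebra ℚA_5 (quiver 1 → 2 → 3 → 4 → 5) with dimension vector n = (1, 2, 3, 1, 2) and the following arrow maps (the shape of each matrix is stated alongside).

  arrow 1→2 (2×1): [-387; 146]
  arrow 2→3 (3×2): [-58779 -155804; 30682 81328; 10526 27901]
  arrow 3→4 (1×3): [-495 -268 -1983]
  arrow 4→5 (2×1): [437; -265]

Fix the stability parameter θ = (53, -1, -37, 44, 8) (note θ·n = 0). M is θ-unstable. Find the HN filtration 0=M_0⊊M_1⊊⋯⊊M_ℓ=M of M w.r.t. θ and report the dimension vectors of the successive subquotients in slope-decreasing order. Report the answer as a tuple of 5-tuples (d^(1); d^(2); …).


Barcode: M ≅ I[1,5], I[2,3], I[3,3], I[5,5]. HN layers by μ_θ (5 steps, strictly decreasing):
  μ^(1)=26; μ^(2)=8; μ^(3)=5; μ^(4)=-19; μ^(5)=-37

((0, 0, 0, 1, 1); (0, 0, 0, 0, 1); (1, 1, 1, 0, 0); (0, 1, 1, 0, 0); (0, 0, 1, 0, 0))


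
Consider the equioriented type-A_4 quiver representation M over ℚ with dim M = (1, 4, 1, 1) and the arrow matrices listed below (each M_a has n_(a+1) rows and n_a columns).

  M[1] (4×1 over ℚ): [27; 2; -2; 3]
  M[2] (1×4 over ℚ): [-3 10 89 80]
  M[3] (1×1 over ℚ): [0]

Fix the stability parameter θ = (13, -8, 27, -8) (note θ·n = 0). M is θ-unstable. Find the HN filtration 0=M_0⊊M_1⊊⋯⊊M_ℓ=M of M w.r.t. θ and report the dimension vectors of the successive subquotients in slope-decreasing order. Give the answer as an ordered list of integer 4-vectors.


Via rank(M_{q-1}∘⋯∘M_p): M ≅ I[1,3], I[2,2]^3, I[4,4].
μ_θ-semistable layers: μ^(1)=27; μ^(2)=5/2; μ^(3)=-8

((0, 0, 1, 0); (1, 1, 0, 0); (0, 3, 0, 1))


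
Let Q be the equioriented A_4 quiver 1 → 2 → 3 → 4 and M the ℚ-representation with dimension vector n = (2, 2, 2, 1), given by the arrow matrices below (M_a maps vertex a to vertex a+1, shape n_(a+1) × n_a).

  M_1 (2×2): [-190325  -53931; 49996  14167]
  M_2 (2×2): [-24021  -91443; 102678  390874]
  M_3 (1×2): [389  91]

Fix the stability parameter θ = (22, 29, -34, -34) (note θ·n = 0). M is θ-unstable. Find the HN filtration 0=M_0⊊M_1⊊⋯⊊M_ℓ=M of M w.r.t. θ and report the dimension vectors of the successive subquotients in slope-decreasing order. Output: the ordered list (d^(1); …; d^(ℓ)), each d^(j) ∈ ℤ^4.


Via rank(M_{q-1}∘⋯∘M_p): M ≅ I[1,2], I[1,4], I[3,3].
μ_θ-semistable layers: μ^(1)=29; μ^(2)=22; μ^(3)=-17/4; μ^(4)=-34

((0, 1, 0, 0); (1, 0, 0, 0); (1, 1, 1, 1); (0, 0, 1, 0))


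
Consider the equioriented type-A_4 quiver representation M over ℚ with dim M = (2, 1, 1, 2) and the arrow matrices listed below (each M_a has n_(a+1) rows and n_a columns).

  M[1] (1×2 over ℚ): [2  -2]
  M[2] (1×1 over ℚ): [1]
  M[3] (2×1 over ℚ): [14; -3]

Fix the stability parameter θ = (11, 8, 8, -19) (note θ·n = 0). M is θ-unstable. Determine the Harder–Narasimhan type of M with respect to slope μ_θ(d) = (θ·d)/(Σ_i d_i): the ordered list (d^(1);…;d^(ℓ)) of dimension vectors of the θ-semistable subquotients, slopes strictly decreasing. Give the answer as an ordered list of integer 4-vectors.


Via rank(M_{q-1}∘⋯∘M_p): M ≅ I[1,1], I[1,4], I[4,4].
μ_θ-semistable layers: μ^(1)=11; μ^(2)=2; μ^(3)=-19

((1, 0, 0, 0); (1, 1, 1, 1); (0, 0, 0, 1))


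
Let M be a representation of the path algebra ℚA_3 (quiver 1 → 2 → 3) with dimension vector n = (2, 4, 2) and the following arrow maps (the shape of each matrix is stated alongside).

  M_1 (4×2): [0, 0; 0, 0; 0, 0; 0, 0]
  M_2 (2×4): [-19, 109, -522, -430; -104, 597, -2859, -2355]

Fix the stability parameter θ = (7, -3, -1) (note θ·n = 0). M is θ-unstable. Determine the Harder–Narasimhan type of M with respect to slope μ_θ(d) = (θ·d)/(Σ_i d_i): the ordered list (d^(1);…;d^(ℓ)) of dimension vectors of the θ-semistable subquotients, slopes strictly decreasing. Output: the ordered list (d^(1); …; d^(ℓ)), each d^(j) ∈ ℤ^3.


Barcode: M ≅ I[1,1]^2, I[2,2]^2, I[2,3]^2. HN layers by μ_θ (3 steps, strictly decreasing):
  μ^(1)=7; μ^(2)=-1; μ^(3)=-3

((2, 0, 0); (0, 0, 2); (0, 4, 0))


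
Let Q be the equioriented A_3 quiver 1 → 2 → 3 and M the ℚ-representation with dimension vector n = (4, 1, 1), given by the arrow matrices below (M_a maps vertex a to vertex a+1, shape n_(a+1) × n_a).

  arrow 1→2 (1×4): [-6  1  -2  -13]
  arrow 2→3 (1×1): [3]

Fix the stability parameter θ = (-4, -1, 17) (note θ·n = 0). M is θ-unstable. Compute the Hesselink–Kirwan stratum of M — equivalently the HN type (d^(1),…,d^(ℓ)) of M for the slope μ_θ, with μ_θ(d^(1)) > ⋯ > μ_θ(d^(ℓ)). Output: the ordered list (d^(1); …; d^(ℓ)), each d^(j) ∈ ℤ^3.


Interval decomposition of M: I[1,1]^3, I[1,3].
HN type (ℓ=3): μ^(1)=17; μ^(2)=-1; μ^(3)=-4

((0, 0, 1); (0, 1, 0); (4, 0, 0))


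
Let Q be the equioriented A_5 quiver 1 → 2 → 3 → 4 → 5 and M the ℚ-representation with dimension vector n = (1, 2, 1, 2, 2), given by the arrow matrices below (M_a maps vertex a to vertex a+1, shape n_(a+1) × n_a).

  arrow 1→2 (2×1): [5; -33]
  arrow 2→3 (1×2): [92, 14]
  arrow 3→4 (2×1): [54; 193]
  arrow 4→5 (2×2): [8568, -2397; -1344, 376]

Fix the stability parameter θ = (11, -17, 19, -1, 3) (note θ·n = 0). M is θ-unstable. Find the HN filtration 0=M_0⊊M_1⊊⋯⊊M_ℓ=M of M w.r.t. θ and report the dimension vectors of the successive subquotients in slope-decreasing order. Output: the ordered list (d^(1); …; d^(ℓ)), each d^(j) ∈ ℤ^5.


Barcode: M ≅ I[1,5], I[2,2], I[4,4], I[5,5]. HN layers by μ_θ (5 steps, strictly decreasing):
  μ^(1)=7; μ^(2)=3; μ^(3)=-1; μ^(4)=-3; μ^(5)=-17

((0, 0, 1, 1, 1); (0, 0, 0, 0, 1); (0, 0, 0, 1, 0); (1, 1, 0, 0, 0); (0, 1, 0, 0, 0))


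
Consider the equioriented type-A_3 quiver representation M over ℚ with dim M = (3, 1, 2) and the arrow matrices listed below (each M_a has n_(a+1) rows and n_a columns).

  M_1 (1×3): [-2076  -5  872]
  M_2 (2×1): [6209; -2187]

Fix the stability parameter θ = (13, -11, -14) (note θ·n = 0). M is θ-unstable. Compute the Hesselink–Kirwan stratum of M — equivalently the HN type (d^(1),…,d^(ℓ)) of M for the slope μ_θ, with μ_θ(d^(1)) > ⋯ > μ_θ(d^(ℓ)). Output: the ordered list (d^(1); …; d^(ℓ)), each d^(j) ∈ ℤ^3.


Interval decomposition of M: I[1,1]^2, I[1,3], I[3,3].
HN type (ℓ=3): μ^(1)=13; μ^(2)=-4; μ^(3)=-14

((2, 0, 0); (1, 1, 1); (0, 0, 1))


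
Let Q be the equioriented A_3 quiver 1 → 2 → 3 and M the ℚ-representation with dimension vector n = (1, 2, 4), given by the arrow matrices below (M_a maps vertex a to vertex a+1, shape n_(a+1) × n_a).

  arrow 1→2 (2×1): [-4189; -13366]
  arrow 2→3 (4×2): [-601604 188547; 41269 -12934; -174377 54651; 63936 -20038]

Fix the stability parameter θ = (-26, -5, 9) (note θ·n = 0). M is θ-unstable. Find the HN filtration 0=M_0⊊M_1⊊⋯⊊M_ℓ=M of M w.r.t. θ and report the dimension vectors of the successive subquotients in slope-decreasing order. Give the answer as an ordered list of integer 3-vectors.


Via rank(M_{q-1}∘⋯∘M_p): M ≅ I[1,3], I[2,3], I[3,3]^2.
μ_θ-semistable layers: μ^(1)=9; μ^(2)=-5; μ^(3)=-26

((0, 0, 4); (0, 2, 0); (1, 0, 0))


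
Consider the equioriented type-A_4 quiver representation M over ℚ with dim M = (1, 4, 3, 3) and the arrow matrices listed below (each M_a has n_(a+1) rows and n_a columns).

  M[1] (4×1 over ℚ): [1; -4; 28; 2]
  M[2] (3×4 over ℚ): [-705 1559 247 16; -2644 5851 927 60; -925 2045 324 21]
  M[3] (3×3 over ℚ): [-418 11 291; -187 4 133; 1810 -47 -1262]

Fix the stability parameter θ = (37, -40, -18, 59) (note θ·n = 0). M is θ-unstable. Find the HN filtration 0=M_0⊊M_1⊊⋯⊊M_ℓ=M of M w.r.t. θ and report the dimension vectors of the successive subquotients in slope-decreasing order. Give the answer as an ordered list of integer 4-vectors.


Via rank(M_{q-1}∘⋯∘M_p): M ≅ I[1,4], I[2,2], I[2,4]^2.
μ_θ-semistable layers: μ^(1)=59; μ^(2)=-7; μ^(3)=-18; μ^(4)=-40

((0, 0, 0, 3); (1, 1, 1, 0); (0, 0, 2, 0); (0, 3, 0, 0))


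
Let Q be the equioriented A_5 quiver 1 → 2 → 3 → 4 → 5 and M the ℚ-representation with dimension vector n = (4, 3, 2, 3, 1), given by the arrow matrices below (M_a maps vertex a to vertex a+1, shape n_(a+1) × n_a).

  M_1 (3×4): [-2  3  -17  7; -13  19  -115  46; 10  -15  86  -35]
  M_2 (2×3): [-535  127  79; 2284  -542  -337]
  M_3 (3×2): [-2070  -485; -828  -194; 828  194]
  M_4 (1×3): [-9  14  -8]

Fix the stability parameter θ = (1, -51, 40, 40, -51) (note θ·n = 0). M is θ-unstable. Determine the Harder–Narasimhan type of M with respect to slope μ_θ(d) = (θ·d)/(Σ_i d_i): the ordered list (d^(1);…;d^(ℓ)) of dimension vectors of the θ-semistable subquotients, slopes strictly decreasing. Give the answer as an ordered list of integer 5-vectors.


Via rank(M_{q-1}∘⋯∘M_p): M ≅ I[1,1], I[1,2], I[1,3], I[1,5], I[4,4]^2.
μ_θ-semistable layers: μ^(1)=40; μ^(2)=29/3; μ^(3)=1; μ^(4)=-25

((0, 0, 1, 2, 0); (0, 0, 1, 1, 1); (1, 0, 0, 0, 0); (3, 3, 0, 0, 0))


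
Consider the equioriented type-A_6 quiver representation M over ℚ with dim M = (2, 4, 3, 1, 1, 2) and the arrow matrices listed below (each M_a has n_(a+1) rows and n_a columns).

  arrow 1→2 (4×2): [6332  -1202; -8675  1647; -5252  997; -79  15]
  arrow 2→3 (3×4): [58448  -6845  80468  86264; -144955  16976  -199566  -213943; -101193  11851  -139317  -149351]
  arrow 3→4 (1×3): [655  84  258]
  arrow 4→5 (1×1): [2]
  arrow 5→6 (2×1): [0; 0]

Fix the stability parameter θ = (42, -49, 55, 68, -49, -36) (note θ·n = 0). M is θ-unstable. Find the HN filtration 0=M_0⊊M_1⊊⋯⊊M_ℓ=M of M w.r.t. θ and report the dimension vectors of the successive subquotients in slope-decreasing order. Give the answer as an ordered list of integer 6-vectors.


Via rank(M_{q-1}∘⋯∘M_p): M ≅ I[1,3], I[1,5], I[2,2], I[2,3], I[6,6]^2.
μ_θ-semistable layers: μ^(1)=55; μ^(2)=74/3; μ^(3)=-7/2; μ^(4)=-36; μ^(5)=-49

((0, 0, 2, 0, 0, 0); (0, 0, 1, 1, 1, 0); (2, 2, 0, 0, 0, 0); (0, 0, 0, 0, 0, 2); (0, 2, 0, 0, 0, 0))


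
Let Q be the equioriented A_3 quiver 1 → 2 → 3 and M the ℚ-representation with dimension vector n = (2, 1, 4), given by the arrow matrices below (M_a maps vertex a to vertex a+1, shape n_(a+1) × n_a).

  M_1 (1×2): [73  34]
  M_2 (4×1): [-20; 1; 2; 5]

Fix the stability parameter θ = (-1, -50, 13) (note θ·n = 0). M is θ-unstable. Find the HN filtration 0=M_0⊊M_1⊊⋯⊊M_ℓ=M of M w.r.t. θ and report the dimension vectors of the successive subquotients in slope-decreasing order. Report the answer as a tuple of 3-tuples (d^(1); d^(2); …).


Via rank(M_{q-1}∘⋯∘M_p): M ≅ I[1,1], I[1,3], I[3,3]^3.
μ_θ-semistable layers: μ^(1)=13; μ^(2)=-1; μ^(3)=-51/2

((0, 0, 4); (1, 0, 0); (1, 1, 0))


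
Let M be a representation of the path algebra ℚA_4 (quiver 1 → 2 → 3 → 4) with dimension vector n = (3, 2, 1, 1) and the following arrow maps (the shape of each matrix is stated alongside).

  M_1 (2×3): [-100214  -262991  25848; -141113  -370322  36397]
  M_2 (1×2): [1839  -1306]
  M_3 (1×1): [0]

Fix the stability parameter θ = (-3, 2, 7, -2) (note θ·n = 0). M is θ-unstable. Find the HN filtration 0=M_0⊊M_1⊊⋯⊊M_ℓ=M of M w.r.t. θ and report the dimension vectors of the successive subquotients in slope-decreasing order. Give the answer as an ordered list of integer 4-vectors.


Barcode: M ≅ I[1,1], I[1,2], I[1,3], I[4,4]. HN layers by μ_θ (4 steps, strictly decreasing):
  μ^(1)=7; μ^(2)=2; μ^(3)=-2; μ^(4)=-3

((0, 0, 1, 0); (0, 2, 0, 0); (0, 0, 0, 1); (3, 0, 0, 0))


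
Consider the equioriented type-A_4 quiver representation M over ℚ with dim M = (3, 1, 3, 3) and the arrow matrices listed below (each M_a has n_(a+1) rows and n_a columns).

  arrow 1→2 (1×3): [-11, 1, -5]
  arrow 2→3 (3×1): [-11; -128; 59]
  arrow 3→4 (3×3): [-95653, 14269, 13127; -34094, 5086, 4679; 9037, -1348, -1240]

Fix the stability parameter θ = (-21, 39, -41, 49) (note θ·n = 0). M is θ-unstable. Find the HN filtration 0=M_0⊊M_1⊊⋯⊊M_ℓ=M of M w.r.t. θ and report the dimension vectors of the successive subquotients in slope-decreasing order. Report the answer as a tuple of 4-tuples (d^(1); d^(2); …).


Barcode: M ≅ I[1,1]^2, I[1,4], I[3,4]^2. HN layers by μ_θ (4 steps, strictly decreasing):
  μ^(1)=49; μ^(2)=-1; μ^(3)=-21; μ^(4)=-41

((0, 0, 0, 3); (0, 1, 1, 0); (3, 0, 0, 0); (0, 0, 2, 0))


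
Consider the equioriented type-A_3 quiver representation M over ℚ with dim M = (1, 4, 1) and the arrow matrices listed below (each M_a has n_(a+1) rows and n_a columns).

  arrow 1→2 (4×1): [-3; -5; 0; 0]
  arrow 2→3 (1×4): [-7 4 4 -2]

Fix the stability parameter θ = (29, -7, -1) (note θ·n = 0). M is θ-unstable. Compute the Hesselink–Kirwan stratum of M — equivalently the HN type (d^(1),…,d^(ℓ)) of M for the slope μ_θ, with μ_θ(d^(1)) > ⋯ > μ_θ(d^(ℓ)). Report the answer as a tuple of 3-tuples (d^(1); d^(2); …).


Interval decomposition of M: I[1,3], I[2,2]^3.
HN type (ℓ=2): μ^(1)=7; μ^(2)=-7

((1, 1, 1); (0, 3, 0))


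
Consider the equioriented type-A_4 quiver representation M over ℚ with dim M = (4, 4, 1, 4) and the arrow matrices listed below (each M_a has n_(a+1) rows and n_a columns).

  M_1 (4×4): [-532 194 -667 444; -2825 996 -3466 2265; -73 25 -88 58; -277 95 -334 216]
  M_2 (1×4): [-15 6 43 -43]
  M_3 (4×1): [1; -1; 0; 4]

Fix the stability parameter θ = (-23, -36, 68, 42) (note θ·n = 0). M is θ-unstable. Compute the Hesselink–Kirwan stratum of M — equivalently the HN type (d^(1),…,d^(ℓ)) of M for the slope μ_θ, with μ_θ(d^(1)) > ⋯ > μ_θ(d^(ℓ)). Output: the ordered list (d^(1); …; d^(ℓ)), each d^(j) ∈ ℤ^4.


Barcode: M ≅ I[1,1], I[1,2]^2, I[1,4], I[2,2], I[4,4]^3. HN layers by μ_θ (5 steps, strictly decreasing):
  μ^(1)=55; μ^(2)=42; μ^(3)=-23; μ^(4)=-59/2; μ^(5)=-36

((0, 0, 1, 1); (0, 0, 0, 3); (1, 0, 0, 0); (3, 3, 0, 0); (0, 1, 0, 0))


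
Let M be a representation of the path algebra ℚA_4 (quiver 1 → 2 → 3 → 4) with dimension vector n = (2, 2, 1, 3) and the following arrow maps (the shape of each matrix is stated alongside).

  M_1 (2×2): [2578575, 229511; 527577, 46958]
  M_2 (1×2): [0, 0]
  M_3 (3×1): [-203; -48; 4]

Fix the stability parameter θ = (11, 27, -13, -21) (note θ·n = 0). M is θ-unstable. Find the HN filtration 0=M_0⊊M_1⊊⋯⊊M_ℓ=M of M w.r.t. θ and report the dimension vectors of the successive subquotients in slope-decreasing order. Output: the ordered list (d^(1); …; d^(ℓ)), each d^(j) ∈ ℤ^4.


Via rank(M_{q-1}∘⋯∘M_p): M ≅ I[1,2]^2, I[3,4], I[4,4]^2.
μ_θ-semistable layers: μ^(1)=27; μ^(2)=11; μ^(3)=-17; μ^(4)=-21

((0, 2, 0, 0); (2, 0, 0, 0); (0, 0, 1, 1); (0, 0, 0, 2))


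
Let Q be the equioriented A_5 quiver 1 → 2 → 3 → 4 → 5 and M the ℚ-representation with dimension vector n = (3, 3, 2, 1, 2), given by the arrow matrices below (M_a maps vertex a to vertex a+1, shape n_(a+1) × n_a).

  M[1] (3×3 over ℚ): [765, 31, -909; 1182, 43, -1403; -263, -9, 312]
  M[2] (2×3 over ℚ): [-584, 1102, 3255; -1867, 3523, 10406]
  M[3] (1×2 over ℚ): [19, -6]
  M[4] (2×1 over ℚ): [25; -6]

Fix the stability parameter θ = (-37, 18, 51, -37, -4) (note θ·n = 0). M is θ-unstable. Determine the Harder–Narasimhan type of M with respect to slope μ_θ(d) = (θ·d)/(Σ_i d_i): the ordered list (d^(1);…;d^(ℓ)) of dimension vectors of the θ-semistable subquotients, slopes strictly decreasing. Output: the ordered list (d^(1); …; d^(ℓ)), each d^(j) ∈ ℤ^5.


Barcode: M ≅ I[1,2], I[1,3], I[1,5], I[5,5]. HN layers by μ_θ (5 steps, strictly decreasing):
  μ^(1)=51; μ^(2)=18; μ^(3)=7; μ^(4)=-4; μ^(5)=-37

((0, 0, 1, 0, 0); (0, 2, 0, 0, 0); (0, 1, 1, 1, 1); (0, 0, 0, 0, 1); (3, 0, 0, 0, 0))


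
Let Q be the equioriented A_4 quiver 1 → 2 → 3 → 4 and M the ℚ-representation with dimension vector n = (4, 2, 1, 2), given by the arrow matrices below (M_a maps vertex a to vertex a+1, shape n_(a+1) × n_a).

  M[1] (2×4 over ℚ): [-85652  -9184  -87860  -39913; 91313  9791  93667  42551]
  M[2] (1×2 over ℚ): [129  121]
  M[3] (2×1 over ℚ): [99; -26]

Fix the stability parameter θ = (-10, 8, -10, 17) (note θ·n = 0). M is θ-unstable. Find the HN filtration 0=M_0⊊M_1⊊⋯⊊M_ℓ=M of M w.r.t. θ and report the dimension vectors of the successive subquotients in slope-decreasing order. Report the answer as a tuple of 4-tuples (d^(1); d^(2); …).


Barcode: M ≅ I[1,1]^2, I[1,2], I[1,4], I[4,4]. HN layers by μ_θ (4 steps, strictly decreasing):
  μ^(1)=17; μ^(2)=8; μ^(3)=-1; μ^(4)=-10

((0, 0, 0, 2); (0, 1, 0, 0); (0, 1, 1, 0); (4, 0, 0, 0))


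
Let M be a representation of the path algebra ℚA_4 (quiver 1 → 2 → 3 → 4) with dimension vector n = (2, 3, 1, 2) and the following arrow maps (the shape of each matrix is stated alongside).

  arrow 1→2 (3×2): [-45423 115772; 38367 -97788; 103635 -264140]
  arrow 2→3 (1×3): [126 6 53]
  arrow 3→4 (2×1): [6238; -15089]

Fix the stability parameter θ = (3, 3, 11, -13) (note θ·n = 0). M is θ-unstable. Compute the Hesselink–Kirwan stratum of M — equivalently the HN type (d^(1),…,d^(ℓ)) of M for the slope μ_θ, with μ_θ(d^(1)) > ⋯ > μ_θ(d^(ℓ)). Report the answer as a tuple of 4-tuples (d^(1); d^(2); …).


Via rank(M_{q-1}∘⋯∘M_p): M ≅ I[1,1], I[1,4], I[2,2]^2, I[4,4].
μ_θ-semistable layers: μ^(1)=3; μ^(2)=1; μ^(3)=-13

((1, 2, 0, 0); (1, 1, 1, 1); (0, 0, 0, 1))


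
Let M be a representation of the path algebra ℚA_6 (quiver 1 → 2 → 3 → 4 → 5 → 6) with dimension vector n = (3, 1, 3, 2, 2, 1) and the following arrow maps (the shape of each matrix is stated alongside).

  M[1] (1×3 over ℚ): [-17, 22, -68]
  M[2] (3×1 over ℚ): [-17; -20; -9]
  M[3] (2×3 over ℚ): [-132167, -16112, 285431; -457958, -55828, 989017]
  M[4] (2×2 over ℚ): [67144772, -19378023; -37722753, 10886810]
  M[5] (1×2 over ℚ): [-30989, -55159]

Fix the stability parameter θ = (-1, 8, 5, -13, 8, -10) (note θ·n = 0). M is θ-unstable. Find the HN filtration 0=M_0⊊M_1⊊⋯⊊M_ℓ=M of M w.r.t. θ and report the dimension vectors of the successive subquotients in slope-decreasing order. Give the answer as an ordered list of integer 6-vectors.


Barcode: M ≅ I[1,1]^2, I[1,6], I[3,3], I[3,5]. HN layers by μ_θ (5 steps, strictly decreasing):
  μ^(1)=8; μ^(2)=5; μ^(3)=-2/5; μ^(4)=-1; μ^(5)=-4

((0, 0, 0, 0, 1, 0); (0, 0, 1, 0, 0, 0); (0, 1, 1, 1, 1, 1); (3, 0, 0, 0, 0, 0); (0, 0, 1, 1, 0, 0))


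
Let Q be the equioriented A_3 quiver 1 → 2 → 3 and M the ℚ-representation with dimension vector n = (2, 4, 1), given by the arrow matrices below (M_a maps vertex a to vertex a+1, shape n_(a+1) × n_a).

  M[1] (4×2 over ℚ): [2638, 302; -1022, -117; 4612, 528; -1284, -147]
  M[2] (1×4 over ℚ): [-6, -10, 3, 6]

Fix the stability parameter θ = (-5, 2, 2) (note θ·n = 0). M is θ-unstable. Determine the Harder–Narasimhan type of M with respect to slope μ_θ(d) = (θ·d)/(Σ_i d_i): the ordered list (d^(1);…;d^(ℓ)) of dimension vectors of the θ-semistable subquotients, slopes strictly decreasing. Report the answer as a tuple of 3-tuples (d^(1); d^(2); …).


Interval decomposition of M: I[1,2], I[1,3], I[2,2]^2.
HN type (ℓ=2): μ^(1)=2; μ^(2)=-5

((0, 4, 1); (2, 0, 0))


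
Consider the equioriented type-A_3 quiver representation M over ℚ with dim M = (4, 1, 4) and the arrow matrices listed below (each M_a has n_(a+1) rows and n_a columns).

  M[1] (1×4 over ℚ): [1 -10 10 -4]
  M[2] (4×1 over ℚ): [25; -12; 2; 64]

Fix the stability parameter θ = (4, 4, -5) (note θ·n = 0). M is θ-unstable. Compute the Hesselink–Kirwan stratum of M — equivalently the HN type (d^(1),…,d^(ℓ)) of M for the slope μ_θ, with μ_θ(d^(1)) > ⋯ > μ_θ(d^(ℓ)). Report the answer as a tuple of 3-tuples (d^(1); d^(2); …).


Via rank(M_{q-1}∘⋯∘M_p): M ≅ I[1,1]^3, I[1,3], I[3,3]^3.
μ_θ-semistable layers: μ^(1)=4; μ^(2)=1; μ^(3)=-5

((3, 0, 0); (1, 1, 1); (0, 0, 3))


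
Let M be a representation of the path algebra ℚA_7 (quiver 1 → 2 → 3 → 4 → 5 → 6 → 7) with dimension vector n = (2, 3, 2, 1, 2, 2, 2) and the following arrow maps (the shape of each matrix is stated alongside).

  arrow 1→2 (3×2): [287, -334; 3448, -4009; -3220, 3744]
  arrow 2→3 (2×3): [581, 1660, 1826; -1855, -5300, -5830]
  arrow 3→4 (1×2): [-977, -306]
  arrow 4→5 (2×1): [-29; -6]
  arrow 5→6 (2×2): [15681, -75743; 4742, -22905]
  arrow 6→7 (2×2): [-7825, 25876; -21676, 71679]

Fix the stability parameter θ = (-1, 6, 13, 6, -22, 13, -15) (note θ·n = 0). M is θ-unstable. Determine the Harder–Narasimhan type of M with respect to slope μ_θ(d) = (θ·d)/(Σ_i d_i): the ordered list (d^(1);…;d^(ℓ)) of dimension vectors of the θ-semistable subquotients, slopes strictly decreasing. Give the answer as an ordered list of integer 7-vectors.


Via rank(M_{q-1}∘⋯∘M_p): M ≅ I[1,2], I[1,7], I[2,2], I[3,3], I[5,7].
μ_θ-semistable layers: μ^(1)=13; μ^(2)=6; μ^(3)=1/6; μ^(4)=-1; μ^(5)=-22

((0, 0, 1, 0, 0, 0, 0); (0, 2, 0, 0, 0, 0, 0); (0, 1, 1, 1, 1, 1, 1); (2, 0, 0, 0, 0, 1, 1); (0, 0, 0, 0, 1, 0, 0))


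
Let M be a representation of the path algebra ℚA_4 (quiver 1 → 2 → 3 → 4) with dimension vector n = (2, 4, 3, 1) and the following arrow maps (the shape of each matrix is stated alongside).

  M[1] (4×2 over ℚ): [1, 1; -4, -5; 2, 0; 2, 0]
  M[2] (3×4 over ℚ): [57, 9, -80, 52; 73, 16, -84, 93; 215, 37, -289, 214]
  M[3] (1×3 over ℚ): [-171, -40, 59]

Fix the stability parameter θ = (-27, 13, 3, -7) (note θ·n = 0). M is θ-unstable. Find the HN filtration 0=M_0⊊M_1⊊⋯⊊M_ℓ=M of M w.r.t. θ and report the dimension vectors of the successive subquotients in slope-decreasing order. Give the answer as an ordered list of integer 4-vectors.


Barcode: M ≅ I[1,3], I[1,4], I[2,2], I[2,3]. HN layers by μ_θ (4 steps, strictly decreasing):
  μ^(1)=13; μ^(2)=8; μ^(3)=3; μ^(4)=-27

((0, 1, 0, 0); (0, 2, 2, 0); (0, 1, 1, 1); (2, 0, 0, 0))


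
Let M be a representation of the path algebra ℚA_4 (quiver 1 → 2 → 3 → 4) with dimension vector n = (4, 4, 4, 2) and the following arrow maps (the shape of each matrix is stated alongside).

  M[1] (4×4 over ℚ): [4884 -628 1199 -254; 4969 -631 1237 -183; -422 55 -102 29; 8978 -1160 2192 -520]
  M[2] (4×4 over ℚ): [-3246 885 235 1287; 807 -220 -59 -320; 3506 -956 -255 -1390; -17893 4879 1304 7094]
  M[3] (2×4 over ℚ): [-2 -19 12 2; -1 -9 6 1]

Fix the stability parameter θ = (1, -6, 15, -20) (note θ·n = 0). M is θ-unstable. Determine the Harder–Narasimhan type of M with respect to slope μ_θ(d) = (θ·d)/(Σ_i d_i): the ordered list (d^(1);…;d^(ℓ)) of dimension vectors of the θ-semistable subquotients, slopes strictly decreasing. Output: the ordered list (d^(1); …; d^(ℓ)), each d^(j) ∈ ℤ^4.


Barcode: M ≅ I[1,1], I[1,3], I[1,4]^2, I[2,3]. HN layers by μ_θ (4 steps, strictly decreasing):
  μ^(1)=15; μ^(2)=1; μ^(3)=-5/2; μ^(4)=-6

((0, 0, 2, 0); (1, 0, 0, 0); (3, 3, 2, 2); (0, 1, 0, 0))


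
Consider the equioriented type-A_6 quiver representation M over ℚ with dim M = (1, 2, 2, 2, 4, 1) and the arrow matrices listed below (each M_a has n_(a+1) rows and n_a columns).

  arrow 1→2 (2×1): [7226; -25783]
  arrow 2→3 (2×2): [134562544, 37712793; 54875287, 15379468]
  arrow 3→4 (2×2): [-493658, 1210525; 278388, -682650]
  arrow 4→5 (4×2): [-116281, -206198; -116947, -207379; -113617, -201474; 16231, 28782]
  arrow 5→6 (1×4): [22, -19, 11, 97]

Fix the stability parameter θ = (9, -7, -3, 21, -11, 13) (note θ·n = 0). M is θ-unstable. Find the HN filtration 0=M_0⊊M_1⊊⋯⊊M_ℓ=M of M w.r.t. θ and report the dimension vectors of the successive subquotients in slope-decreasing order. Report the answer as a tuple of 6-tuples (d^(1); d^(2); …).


Via rank(M_{q-1}∘⋯∘M_p): M ≅ I[1,3], I[2,6], I[4,5], I[5,5]^2.
μ_θ-semistable layers: μ^(1)=13; μ^(2)=5; μ^(3)=-1/3; μ^(4)=-3; μ^(5)=-7; μ^(6)=-11

((0, 0, 0, 0, 0, 1); (0, 0, 0, 2, 2, 0); (1, 1, 1, 0, 0, 0); (0, 0, 1, 0, 0, 0); (0, 1, 0, 0, 0, 0); (0, 0, 0, 0, 2, 0))


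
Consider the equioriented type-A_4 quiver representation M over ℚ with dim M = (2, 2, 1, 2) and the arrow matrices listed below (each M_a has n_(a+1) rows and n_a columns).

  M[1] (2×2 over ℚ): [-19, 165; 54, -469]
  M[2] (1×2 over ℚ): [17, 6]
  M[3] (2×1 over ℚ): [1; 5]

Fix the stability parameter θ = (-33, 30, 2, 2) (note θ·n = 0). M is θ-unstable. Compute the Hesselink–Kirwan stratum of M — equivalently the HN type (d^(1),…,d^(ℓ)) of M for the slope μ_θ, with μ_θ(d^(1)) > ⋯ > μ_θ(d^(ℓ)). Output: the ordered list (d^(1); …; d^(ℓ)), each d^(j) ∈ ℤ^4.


Interval decomposition of M: I[1,2], I[1,4], I[4,4].
HN type (ℓ=4): μ^(1)=30; μ^(2)=34/3; μ^(3)=2; μ^(4)=-33

((0, 1, 0, 0); (0, 1, 1, 1); (0, 0, 0, 1); (2, 0, 0, 0))


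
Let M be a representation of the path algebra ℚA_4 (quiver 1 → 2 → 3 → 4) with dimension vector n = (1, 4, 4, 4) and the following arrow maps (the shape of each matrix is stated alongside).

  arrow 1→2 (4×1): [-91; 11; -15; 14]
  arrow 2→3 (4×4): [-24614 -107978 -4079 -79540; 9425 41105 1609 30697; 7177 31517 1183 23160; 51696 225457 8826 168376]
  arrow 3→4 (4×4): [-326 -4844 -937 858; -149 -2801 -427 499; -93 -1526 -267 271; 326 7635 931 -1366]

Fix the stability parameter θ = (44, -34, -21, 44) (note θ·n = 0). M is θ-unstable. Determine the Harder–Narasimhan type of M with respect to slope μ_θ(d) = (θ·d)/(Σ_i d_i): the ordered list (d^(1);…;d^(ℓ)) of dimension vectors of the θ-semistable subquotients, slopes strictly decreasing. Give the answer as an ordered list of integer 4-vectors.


Via rank(M_{q-1}∘⋯∘M_p): M ≅ I[1,4], I[2,3], I[2,4]^2, I[4,4].
μ_θ-semistable layers: μ^(1)=44; μ^(2)=-11/3; μ^(3)=-21; μ^(4)=-34

((0, 0, 0, 4); (1, 1, 1, 0); (0, 0, 3, 0); (0, 3, 0, 0))


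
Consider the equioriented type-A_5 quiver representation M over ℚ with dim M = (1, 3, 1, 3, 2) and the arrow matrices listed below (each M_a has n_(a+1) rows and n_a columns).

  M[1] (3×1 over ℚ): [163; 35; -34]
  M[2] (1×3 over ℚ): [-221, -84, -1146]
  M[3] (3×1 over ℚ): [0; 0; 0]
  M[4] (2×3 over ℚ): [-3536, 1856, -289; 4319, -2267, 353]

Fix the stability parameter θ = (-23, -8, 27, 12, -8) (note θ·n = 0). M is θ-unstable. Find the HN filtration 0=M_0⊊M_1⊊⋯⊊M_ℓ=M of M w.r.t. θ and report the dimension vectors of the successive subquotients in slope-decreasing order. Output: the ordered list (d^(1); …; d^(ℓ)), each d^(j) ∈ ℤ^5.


Interval decomposition of M: I[1,3], I[2,2]^2, I[4,4], I[4,5]^2.
HN type (ℓ=5): μ^(1)=27; μ^(2)=12; μ^(3)=2; μ^(4)=-8; μ^(5)=-23

((0, 0, 1, 0, 0); (0, 0, 0, 1, 0); (0, 0, 0, 2, 2); (0, 3, 0, 0, 0); (1, 0, 0, 0, 0))


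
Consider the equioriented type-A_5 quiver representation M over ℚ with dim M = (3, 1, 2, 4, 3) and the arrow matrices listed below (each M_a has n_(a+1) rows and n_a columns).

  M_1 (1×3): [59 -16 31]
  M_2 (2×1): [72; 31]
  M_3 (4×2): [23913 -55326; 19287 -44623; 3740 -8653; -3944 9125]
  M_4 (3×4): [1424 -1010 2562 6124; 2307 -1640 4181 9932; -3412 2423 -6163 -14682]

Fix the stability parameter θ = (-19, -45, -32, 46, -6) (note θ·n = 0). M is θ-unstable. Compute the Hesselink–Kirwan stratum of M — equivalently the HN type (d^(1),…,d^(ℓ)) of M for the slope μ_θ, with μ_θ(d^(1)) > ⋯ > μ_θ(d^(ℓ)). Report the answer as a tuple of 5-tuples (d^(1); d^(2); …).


Barcode: M ≅ I[1,1]^2, I[1,5], I[3,5], I[4,4]^2, I[5,5]. HN layers by μ_θ (5 steps, strictly decreasing):
  μ^(1)=46; μ^(2)=20; μ^(3)=-6; μ^(4)=-19; μ^(5)=-32

((0, 0, 0, 2, 0); (0, 0, 0, 2, 2); (0, 0, 0, 0, 1); (2, 0, 0, 0, 0); (1, 1, 2, 0, 0))


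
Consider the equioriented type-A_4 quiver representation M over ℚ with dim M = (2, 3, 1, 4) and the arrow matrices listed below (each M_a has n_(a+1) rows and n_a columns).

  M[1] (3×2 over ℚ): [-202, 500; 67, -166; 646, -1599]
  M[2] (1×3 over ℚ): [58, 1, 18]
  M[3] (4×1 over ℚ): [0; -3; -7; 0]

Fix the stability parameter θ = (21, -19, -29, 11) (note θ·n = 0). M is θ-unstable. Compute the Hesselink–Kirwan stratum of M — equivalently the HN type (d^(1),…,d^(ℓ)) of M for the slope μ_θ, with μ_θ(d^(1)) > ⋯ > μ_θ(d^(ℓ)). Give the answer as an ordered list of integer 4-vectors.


Barcode: M ≅ I[1,2], I[1,4], I[2,2], I[4,4]^3. HN layers by μ_θ (4 steps, strictly decreasing):
  μ^(1)=11; μ^(2)=1; μ^(3)=-9; μ^(4)=-19

((0, 0, 0, 4); (1, 1, 0, 0); (1, 1, 1, 0); (0, 1, 0, 0))


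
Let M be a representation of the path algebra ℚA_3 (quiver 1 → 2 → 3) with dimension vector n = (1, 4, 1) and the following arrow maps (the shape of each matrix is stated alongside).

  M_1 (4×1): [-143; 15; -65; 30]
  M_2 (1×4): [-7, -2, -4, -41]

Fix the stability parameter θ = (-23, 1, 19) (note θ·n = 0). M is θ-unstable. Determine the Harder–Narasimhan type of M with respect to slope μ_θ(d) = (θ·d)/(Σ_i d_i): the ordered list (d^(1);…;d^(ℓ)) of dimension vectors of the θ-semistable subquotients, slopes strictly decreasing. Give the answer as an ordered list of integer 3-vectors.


Barcode: M ≅ I[1,3], I[2,2]^3. HN layers by μ_θ (3 steps, strictly decreasing):
  μ^(1)=19; μ^(2)=1; μ^(3)=-23

((0, 0, 1); (0, 4, 0); (1, 0, 0))


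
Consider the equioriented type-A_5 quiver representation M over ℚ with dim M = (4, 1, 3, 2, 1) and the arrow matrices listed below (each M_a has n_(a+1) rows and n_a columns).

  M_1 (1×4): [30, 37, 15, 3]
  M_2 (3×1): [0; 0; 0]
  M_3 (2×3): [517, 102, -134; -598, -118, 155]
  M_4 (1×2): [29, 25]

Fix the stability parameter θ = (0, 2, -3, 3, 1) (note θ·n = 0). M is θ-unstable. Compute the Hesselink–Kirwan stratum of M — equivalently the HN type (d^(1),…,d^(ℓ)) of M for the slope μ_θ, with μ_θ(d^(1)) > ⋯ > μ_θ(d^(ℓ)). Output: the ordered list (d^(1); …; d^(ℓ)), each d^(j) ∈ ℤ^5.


Interval decomposition of M: I[1,1]^3, I[1,2], I[3,3], I[3,4], I[3,5].
HN type (ℓ=4): μ^(1)=3; μ^(2)=2; μ^(3)=0; μ^(4)=-3

((0, 0, 0, 1, 0); (0, 1, 0, 1, 1); (4, 0, 0, 0, 0); (0, 0, 3, 0, 0))


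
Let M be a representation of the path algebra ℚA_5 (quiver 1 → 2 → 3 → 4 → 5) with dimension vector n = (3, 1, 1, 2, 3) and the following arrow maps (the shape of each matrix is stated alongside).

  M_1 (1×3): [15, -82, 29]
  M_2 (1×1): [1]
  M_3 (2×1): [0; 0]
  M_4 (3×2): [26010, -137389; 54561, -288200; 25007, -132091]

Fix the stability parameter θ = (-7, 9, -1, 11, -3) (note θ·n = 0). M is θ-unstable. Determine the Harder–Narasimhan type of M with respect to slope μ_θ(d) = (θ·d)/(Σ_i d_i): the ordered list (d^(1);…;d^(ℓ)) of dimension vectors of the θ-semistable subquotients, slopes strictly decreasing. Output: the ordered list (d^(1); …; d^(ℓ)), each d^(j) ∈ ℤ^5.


Interval decomposition of M: I[1,1]^2, I[1,3], I[4,5]^2, I[5,5].
HN type (ℓ=3): μ^(1)=4; μ^(2)=-3; μ^(3)=-7

((0, 1, 1, 2, 2); (0, 0, 0, 0, 1); (3, 0, 0, 0, 0))


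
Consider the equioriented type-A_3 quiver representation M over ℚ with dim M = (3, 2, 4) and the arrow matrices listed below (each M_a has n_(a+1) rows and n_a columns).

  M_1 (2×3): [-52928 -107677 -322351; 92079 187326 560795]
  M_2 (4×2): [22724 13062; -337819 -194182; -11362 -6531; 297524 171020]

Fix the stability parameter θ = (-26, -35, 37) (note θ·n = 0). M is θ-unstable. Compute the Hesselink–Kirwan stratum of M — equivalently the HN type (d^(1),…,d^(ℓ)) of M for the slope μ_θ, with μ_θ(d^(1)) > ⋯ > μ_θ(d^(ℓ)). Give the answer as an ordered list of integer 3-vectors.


Via rank(M_{q-1}∘⋯∘M_p): M ≅ I[1,1], I[1,3]^2, I[3,3]^2.
μ_θ-semistable layers: μ^(1)=37; μ^(2)=-26; μ^(3)=-61/2

((0, 0, 4); (1, 0, 0); (2, 2, 0))


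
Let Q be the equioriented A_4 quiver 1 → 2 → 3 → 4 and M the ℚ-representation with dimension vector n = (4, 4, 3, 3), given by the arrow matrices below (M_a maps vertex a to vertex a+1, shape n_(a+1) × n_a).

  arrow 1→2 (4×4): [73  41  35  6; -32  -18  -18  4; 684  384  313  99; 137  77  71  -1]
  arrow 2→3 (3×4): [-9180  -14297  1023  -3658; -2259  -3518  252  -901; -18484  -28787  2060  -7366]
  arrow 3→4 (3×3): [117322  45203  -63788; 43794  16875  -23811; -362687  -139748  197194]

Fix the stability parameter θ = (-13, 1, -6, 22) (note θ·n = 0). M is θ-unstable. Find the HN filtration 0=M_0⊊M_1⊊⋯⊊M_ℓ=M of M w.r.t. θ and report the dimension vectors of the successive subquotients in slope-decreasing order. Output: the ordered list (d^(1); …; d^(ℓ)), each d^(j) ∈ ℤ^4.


Barcode: M ≅ I[1,2], I[1,4]^3. HN layers by μ_θ (4 steps, strictly decreasing):
  μ^(1)=22; μ^(2)=1; μ^(3)=-5/2; μ^(4)=-13

((0, 0, 0, 3); (0, 1, 0, 0); (0, 3, 3, 0); (4, 0, 0, 0))


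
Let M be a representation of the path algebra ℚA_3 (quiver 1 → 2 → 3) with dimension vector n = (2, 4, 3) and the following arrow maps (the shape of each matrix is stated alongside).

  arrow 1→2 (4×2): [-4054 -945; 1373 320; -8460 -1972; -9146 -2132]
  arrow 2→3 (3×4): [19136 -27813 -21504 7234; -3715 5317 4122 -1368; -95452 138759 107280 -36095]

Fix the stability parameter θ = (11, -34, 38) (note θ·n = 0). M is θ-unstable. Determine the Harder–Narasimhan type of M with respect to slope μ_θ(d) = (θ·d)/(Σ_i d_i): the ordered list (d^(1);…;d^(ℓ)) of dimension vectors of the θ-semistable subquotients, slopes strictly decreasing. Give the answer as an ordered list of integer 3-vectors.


Via rank(M_{q-1}∘⋯∘M_p): M ≅ I[1,3]^2, I[2,2], I[2,3].
μ_θ-semistable layers: μ^(1)=38; μ^(2)=-23/2; μ^(3)=-34

((0, 0, 3); (2, 2, 0); (0, 2, 0))


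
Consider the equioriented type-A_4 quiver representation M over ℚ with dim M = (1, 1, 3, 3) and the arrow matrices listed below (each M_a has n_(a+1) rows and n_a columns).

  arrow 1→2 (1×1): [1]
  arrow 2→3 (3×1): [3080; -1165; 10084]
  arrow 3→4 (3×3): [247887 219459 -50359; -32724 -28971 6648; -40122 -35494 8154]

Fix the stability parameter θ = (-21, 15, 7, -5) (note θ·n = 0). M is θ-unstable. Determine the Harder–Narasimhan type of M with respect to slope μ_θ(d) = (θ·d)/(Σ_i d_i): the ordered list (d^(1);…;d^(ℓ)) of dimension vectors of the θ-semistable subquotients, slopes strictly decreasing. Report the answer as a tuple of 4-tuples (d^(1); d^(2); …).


Interval decomposition of M: I[1,4], I[3,3], I[3,4], I[4,4].
HN type (ℓ=5): μ^(1)=7; μ^(2)=17/3; μ^(3)=1; μ^(4)=-5; μ^(5)=-21

((0, 0, 1, 0); (0, 1, 1, 1); (0, 0, 1, 1); (0, 0, 0, 1); (1, 0, 0, 0))


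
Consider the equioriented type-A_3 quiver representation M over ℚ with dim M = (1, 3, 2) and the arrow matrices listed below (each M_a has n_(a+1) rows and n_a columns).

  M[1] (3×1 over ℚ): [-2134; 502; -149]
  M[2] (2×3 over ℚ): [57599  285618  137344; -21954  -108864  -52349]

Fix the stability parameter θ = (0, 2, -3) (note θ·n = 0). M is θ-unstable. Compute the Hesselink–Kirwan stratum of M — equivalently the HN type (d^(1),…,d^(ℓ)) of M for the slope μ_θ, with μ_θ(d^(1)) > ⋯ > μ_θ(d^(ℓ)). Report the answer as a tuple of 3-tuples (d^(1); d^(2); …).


Interval decomposition of M: I[1,3], I[2,2], I[2,3].
HN type (ℓ=3): μ^(1)=2; μ^(2)=-1/3; μ^(3)=-1/2

((0, 1, 0); (1, 1, 1); (0, 1, 1))


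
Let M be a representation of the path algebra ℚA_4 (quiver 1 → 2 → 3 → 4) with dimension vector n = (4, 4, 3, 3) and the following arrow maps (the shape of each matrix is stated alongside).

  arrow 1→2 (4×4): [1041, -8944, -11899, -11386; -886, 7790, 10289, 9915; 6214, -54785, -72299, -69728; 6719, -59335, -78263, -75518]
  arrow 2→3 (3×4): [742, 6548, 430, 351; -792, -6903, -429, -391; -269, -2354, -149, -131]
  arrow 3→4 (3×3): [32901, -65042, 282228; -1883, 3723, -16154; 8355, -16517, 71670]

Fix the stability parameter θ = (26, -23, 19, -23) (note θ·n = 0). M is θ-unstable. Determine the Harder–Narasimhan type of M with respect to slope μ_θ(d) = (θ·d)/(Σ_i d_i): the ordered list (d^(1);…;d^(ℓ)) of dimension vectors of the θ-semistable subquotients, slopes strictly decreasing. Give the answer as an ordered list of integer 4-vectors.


Barcode: M ≅ I[1,2], I[1,3], I[1,4]^2, I[4,4]. HN layers by μ_θ (4 steps, strictly decreasing):
  μ^(1)=19; μ^(2)=3/2; μ^(3)=-1/4; μ^(4)=-23

((0, 0, 1, 0); (2, 2, 0, 0); (2, 2, 2, 2); (0, 0, 0, 1))


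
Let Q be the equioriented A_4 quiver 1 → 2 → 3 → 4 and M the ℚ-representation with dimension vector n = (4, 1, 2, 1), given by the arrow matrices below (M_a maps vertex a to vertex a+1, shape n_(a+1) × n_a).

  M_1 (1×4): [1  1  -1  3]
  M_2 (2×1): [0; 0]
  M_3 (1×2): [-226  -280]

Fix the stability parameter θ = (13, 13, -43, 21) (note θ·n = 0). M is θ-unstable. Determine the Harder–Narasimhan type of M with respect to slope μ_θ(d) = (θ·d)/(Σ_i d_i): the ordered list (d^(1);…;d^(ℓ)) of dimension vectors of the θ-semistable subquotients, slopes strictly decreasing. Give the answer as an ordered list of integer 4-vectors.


Via rank(M_{q-1}∘⋯∘M_p): M ≅ I[1,1]^3, I[1,2], I[3,3], I[3,4].
μ_θ-semistable layers: μ^(1)=21; μ^(2)=13; μ^(3)=-43

((0, 0, 0, 1); (4, 1, 0, 0); (0, 0, 2, 0))


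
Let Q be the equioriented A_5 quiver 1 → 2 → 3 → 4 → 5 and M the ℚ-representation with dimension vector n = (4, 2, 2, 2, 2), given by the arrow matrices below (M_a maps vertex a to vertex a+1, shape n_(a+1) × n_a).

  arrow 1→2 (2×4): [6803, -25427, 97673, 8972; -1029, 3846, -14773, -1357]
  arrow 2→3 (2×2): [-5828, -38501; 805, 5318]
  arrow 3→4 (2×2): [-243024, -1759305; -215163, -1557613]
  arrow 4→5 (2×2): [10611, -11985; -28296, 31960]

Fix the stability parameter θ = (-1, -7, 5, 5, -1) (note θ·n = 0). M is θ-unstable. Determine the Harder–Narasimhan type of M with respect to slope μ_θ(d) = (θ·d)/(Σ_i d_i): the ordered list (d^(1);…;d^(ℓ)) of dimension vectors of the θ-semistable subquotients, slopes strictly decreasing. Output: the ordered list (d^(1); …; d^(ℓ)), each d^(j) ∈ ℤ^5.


Via rank(M_{q-1}∘⋯∘M_p): M ≅ I[1,1]^2, I[1,4], I[1,5], I[5,5].
μ_θ-semistable layers: μ^(1)=5; μ^(2)=3; μ^(3)=-1; μ^(4)=-4

((0, 0, 1, 1, 0); (0, 0, 1, 1, 1); (2, 0, 0, 0, 1); (2, 2, 0, 0, 0))


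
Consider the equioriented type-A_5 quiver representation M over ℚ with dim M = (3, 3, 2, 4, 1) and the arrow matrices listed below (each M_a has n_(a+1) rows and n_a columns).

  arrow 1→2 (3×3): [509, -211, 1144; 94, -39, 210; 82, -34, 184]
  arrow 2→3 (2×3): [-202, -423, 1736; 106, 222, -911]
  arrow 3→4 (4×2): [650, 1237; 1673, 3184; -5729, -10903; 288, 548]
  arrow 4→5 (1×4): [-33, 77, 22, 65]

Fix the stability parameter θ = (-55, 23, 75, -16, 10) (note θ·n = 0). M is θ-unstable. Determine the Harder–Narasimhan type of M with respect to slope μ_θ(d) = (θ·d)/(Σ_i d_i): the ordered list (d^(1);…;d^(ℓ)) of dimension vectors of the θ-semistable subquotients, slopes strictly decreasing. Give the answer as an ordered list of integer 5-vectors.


Barcode: M ≅ I[1,1], I[1,2], I[1,5], I[2,4], I[4,4]^2. HN layers by μ_θ (4 steps, strictly decreasing):
  μ^(1)=59/2; μ^(2)=23; μ^(3)=-16; μ^(4)=-55

((0, 0, 1, 1, 0); (0, 3, 1, 1, 1); (0, 0, 0, 2, 0); (3, 0, 0, 0, 0))
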